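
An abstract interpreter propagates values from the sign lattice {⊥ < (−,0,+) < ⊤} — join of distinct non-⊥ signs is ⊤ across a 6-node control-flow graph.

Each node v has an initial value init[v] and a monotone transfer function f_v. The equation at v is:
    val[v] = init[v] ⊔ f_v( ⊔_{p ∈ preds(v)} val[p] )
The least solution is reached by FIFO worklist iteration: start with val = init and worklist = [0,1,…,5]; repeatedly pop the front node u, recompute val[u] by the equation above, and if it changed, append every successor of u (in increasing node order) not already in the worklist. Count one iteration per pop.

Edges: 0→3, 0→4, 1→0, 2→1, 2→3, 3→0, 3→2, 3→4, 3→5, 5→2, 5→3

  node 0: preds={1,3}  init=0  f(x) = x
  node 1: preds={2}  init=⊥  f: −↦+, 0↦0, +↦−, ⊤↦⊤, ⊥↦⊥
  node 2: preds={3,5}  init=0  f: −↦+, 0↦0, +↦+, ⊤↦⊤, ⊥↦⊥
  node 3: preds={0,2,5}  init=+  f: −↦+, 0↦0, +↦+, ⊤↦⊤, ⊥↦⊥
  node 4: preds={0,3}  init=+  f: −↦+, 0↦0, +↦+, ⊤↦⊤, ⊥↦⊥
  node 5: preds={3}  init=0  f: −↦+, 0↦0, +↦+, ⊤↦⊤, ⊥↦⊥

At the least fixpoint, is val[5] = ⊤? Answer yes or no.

yes

Iteration log — 11 steps:
  step 1. node 0  ⊔preds=+  new=⊤  old=0  +wl: 
  step 2. node 1  ⊔preds=0  new=0  old=⊥  +wl: 0
  step 3. node 2  ⊔preds=⊤  new=⊤  old=0  +wl: 1
  step 4. node 3  ⊔preds=⊤  new=⊤  old=+  +wl: 2
  step 5. node 4  ⊔preds=⊤  new=⊤  old=+  +wl: 
  step 6. node 5  ⊔preds=⊤  new=⊤  old=0  +wl: 3
  step 7. node 0  ⊔preds=⊤  new=⊤  stable
  step 8. node 1  ⊔preds=⊤  new=⊤  old=0  +wl: 0
  step 9. node 2  ⊔preds=⊤  new=⊤  stable
  step 10. node 3  ⊔preds=⊤  new=⊤  stable
  step 11. node 0  ⊔preds=⊤  new=⊤  stable

Least fixpoint reached:
  node 0: ⊤
  node 1: ⊤
  node 2: ⊤
  node 3: ⊤
  node 4: ⊤
  node 5: ⊤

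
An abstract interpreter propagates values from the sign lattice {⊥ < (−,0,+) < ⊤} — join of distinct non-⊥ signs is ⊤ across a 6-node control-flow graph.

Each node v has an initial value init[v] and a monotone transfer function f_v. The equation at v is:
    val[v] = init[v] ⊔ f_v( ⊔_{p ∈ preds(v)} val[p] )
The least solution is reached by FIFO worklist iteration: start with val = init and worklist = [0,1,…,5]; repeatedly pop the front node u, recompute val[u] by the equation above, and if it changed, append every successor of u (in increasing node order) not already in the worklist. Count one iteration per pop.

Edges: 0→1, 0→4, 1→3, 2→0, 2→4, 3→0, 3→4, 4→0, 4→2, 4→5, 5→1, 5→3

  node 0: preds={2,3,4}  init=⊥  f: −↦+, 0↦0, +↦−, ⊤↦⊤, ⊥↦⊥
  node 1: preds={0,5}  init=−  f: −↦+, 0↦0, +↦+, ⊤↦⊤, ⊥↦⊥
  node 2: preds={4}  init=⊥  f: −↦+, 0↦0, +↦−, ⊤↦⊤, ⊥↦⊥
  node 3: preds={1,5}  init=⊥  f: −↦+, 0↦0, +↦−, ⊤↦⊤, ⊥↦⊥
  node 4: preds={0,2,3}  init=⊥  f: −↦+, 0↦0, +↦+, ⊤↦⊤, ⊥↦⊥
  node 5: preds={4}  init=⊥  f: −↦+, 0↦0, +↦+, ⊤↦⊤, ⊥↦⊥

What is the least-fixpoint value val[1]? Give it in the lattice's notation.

⊤

Trace (18 dequeues):
  [1] u=0 | in ⊥ | out ⊥ | ==
  [2] u=1 | in ⊥ | out − | ==
  [3] u=2 | in ⊥ | out ⊥ | ==
  [4] u=3 | in − | out + | prev ⊥ | push {0}
  [5] u=4 | in + | out + | prev ⊥ | push {2}
  [6] u=5 | in + | out + | prev ⊥ | push {1,3}
  [7] u=0 | in + | out − | prev ⊥ | push {4}
  [8] u=2 | in + | out − | prev ⊥ | push {0}
  [9] u=1 | in ⊤ | out ⊤ | prev − | push {}
  [10] u=3 | in ⊤ | out ⊤ | prev + | push {}
  [11] u=4 | in ⊤ | out ⊤ | prev + | push {2,5}
  [12] u=0 | in ⊤ | out ⊤ | prev − | push {1,4}
  [13] u=2 | in ⊤ | out ⊤ | prev − | push {0}
  [14] u=5 | in ⊤ | out ⊤ | prev + | push {3}
  [15] u=1 | in ⊤ | out ⊤ | ==
  [16] u=4 | in ⊤ | out ⊤ | ==
  [17] u=0 | in ⊤ | out ⊤ | ==
  [18] u=3 | in ⊤ | out ⊤ | ==

Converged values:
  [0] ⊤
  [1] ⊤
  [2] ⊤
  [3] ⊤
  [4] ⊤
  [5] ⊤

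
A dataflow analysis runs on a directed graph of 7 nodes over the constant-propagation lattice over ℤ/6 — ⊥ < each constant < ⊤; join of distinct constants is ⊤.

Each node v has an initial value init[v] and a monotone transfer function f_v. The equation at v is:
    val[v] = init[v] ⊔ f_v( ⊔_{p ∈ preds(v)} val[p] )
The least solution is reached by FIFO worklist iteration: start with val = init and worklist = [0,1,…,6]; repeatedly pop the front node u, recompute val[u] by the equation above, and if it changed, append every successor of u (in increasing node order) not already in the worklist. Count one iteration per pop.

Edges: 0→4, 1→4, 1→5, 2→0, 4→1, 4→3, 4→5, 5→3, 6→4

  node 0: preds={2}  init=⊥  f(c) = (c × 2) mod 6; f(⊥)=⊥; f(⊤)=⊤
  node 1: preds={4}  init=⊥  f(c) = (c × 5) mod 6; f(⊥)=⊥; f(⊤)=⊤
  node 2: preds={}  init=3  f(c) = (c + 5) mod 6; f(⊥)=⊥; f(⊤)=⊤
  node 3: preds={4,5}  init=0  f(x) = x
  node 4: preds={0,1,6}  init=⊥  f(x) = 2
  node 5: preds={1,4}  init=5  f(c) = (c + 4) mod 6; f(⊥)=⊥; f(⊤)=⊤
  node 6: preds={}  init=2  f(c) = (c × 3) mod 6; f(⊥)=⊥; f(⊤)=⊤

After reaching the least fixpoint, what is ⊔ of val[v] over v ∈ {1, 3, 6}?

⊤

Iteration log — 11 steps:
  step 1. node 0  ⊔preds=3  new=0  old=⊥  +wl: 
  step 2. node 1  ⊔preds=⊥  new=⊥  stable
  step 3. node 2  ⊔preds=⊥  new=3  stable
  step 4. node 3  ⊔preds=5  new=⊤  old=0  +wl: 
  step 5. node 4  ⊔preds=⊤  new=2  old=⊥  +wl: 1,3
  step 6. node 5  ⊔preds=2  new=⊤  old=5  +wl: 
  step 7. node 6  ⊔preds=⊥  new=2  stable
  step 8. node 1  ⊔preds=2  new=4  old=⊥  +wl: 4,5
  step 9. node 3  ⊔preds=⊤  new=⊤  stable
  step 10. node 4  ⊔preds=⊤  new=2  stable
  step 11. node 5  ⊔preds=⊤  new=⊤  stable

Least fixpoint reached:
  node 0: 0
  node 1: 4
  node 2: 3
  node 3: ⊤
  node 4: 2
  node 5: ⊤
  node 6: 2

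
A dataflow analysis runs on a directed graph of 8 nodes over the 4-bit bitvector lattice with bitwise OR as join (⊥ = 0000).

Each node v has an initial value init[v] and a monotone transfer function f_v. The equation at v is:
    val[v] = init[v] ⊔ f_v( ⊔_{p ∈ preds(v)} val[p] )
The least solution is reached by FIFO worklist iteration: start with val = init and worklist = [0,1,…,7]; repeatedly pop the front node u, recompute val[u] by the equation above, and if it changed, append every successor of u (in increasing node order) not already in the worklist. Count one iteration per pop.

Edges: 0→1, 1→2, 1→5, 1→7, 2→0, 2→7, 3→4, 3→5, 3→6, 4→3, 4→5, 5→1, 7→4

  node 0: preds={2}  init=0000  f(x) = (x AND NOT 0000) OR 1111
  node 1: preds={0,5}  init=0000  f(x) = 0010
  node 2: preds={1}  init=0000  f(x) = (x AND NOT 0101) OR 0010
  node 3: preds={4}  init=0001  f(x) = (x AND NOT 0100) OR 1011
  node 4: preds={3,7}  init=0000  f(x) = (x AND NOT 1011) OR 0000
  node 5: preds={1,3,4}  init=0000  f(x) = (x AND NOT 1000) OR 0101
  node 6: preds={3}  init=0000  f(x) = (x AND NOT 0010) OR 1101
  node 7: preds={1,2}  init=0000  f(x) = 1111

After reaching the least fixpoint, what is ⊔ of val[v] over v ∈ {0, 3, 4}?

Iteration log — 13 steps:
  step 1. node 0  ⊔preds=0000  new=1111  old=0000  +wl: 
  step 2. node 1  ⊔preds=1111  new=0010  old=0000  +wl: 
  step 3. node 2  ⊔preds=0010  new=0010  old=0000  +wl: 0
  step 4. node 3  ⊔preds=0000  new=1011  old=0001  +wl: 
  step 5. node 4  ⊔preds=1011  new=0000  stable
  step 6. node 5  ⊔preds=1011  new=0111  old=0000  +wl: 1
  step 7. node 6  ⊔preds=1011  new=1101  old=0000  +wl: 
  step 8. node 7  ⊔preds=0010  new=1111  old=0000  +wl: 4
  step 9. node 0  ⊔preds=0010  new=1111  stable
  step 10. node 1  ⊔preds=1111  new=0010  stable
  step 11. node 4  ⊔preds=1111  new=0100  old=0000  +wl: 3,5
  step 12. node 3  ⊔preds=0100  new=1011  stable
  step 13. node 5  ⊔preds=1111  new=0111  stable

Least fixpoint reached:
  node 0: 1111
  node 1: 0010
  node 2: 0010
  node 3: 1011
  node 4: 0100
  node 5: 0111
  node 6: 1101
  node 7: 1111

1111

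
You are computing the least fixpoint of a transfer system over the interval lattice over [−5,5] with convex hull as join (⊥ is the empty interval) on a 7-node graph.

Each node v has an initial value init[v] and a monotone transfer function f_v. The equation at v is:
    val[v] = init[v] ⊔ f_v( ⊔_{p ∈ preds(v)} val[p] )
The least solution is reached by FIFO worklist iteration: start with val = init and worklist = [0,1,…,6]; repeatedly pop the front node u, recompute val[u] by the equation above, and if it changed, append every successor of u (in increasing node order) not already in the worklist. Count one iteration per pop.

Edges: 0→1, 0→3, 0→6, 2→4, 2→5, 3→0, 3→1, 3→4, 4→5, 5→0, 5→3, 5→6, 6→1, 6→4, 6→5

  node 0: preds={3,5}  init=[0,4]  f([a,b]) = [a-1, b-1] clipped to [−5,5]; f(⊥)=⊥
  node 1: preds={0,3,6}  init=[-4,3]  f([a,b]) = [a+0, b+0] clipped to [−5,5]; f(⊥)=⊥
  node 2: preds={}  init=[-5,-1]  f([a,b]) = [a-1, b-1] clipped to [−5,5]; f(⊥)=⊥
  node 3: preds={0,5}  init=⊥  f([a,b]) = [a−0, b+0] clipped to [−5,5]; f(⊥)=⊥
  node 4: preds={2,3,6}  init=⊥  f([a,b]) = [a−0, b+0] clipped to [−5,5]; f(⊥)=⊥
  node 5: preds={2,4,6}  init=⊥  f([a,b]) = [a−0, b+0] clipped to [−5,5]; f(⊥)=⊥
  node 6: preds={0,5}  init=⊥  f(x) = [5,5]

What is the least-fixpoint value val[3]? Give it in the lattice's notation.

[-5,5]

Trace (19 dequeues):
  [1] u=0 | in ⊥ | out [0,4] | ==
  [2] u=1 | in [0,4] | out [-4,4] | prev [-4,3] | push {}
  [3] u=2 | in ⊥ | out [-5,-1] | ==
  [4] u=3 | in [0,4] | out [0,4] | prev ⊥ | push {0,1}
  [5] u=4 | in [-5,4] | out [-5,4] | prev ⊥ | push {}
  [6] u=5 | in [-5,4] | out [-5,4] | prev ⊥ | push {3}
  [7] u=6 | in [-5,4] | out [5,5] | prev ⊥ | push {4,5}
  [8] u=0 | in [-5,4] | out [-5,4] | prev [0,4] | push {6}
  [9] u=1 | in [-5,5] | out [-5,5] | prev [-4,4] | push {}
  [10] u=3 | in [-5,4] | out [-5,4] | prev [0,4] | push {0,1}
  [11] u=4 | in [-5,5] | out [-5,5] | prev [-5,4] | push {}
  [12] u=5 | in [-5,5] | out [-5,5] | prev [-5,4] | push {3}
  [13] u=6 | in [-5,5] | out [5,5] | ==
  [14] u=0 | in [-5,5] | out [-5,4] | ==
  [15] u=1 | in [-5,5] | out [-5,5] | ==
  [16] u=3 | in [-5,5] | out [-5,5] | prev [-5,4] | push {0,1,4}
  [17] u=0 | in [-5,5] | out [-5,4] | ==
  [18] u=1 | in [-5,5] | out [-5,5] | ==
  [19] u=4 | in [-5,5] | out [-5,5] | ==

Converged values:
  [0] [-5,4]
  [1] [-5,5]
  [2] [-5,-1]
  [3] [-5,5]
  [4] [-5,5]
  [5] [-5,5]
  [6] [5,5]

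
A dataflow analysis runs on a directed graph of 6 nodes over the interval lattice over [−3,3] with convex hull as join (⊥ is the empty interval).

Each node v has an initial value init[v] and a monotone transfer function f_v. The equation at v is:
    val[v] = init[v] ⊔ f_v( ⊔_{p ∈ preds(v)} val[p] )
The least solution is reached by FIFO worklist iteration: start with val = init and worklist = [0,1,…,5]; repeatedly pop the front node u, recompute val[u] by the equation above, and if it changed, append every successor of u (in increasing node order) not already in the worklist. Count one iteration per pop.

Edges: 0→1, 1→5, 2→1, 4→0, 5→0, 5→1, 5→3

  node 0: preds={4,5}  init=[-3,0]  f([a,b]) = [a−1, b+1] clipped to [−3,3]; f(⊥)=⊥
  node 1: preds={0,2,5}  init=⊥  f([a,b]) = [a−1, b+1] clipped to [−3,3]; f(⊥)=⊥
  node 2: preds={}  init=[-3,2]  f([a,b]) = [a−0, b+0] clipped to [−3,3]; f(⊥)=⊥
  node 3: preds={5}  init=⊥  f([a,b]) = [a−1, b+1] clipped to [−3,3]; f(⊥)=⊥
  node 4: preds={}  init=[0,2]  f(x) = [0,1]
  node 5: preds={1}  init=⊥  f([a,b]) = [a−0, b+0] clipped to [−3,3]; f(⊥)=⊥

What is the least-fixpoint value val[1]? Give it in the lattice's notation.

[-3,3]

Iteration log — 9 steps:
  step 1. node 0  ⊔preds=[0,2]  new=[-3,3]  old=[-3,0]  +wl: 
  step 2. node 1  ⊔preds=[-3,3]  new=[-3,3]  old=⊥  +wl: 
  step 3. node 2  ⊔preds=⊥  new=[-3,2]  stable
  step 4. node 3  ⊔preds=⊥  new=⊥  stable
  step 5. node 4  ⊔preds=⊥  new=[0,2]  stable
  step 6. node 5  ⊔preds=[-3,3]  new=[-3,3]  old=⊥  +wl: 0,1,3
  step 7. node 0  ⊔preds=[-3,3]  new=[-3,3]  stable
  step 8. node 1  ⊔preds=[-3,3]  new=[-3,3]  stable
  step 9. node 3  ⊔preds=[-3,3]  new=[-3,3]  old=⊥  +wl: 

Least fixpoint reached:
  node 0: [-3,3]
  node 1: [-3,3]
  node 2: [-3,2]
  node 3: [-3,3]
  node 4: [0,2]
  node 5: [-3,3]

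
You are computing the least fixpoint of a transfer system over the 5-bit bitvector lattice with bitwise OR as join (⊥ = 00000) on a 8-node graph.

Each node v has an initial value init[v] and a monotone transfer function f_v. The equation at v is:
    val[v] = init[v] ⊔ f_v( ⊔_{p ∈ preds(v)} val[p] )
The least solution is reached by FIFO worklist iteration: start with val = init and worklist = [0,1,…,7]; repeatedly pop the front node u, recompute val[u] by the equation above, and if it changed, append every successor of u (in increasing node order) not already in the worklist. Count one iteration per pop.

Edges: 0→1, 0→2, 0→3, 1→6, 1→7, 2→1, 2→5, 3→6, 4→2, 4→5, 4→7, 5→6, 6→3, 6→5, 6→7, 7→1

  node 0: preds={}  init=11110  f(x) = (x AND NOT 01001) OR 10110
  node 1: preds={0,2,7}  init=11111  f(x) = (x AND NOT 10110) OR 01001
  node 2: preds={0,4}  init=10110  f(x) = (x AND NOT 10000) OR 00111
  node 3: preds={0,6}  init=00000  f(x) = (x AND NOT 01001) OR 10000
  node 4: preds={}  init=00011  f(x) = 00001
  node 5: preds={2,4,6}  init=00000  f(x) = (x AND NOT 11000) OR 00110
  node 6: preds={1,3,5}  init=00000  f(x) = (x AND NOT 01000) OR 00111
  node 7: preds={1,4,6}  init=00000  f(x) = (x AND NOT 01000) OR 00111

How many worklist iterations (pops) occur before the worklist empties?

11

Worklist (11 pops):
  #1 pop 0: in=00000 → 11110 (no change)
  #2 pop 1: in=11110 → 11111 (no change)
  #3 pop 2: in=11111 → 11111 (was 10110); enqueue [1]
  #4 pop 3: in=11110 → 10110 (was 00000); enqueue []
  #5 pop 4: in=00000 → 00011 (no change)
  #6 pop 5: in=11111 → 00111 (was 00000); enqueue []
  #7 pop 6: in=11111 → 10111 (was 00000); enqueue [3,5]
  #8 pop 7: in=11111 → 10111 (was 00000); enqueue []
  #9 pop 1: in=11111 → 11111 (no change)
  #10 pop 3: in=11111 → 10110 (no change)
  #11 pop 5: in=11111 → 00111 (no change)

Fixpoint:
  val[0] = 11110
  val[1] = 11111
  val[2] = 11111
  val[3] = 10110
  val[4] = 00011
  val[5] = 00111
  val[6] = 10111
  val[7] = 10111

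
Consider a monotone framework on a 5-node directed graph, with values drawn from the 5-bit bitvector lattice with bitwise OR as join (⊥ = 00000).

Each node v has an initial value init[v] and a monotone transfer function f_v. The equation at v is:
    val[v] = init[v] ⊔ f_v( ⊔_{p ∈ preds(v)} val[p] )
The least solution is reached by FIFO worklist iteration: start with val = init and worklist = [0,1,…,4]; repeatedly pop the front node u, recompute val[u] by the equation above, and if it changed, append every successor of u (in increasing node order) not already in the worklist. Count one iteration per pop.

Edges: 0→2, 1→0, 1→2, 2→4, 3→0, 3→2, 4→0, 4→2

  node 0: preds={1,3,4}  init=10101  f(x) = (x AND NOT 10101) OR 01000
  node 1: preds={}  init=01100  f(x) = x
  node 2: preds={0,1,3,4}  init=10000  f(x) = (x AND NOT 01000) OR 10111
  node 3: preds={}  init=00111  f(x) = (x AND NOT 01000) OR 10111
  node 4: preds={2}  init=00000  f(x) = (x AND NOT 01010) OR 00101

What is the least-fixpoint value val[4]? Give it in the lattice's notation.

10101

Worklist (7 pops):
  #1 pop 0: in=01111 → 11111 (was 10101); enqueue []
  #2 pop 1: in=00000 → 01100 (no change)
  #3 pop 2: in=11111 → 10111 (was 10000); enqueue []
  #4 pop 3: in=00000 → 10111 (was 00111); enqueue [0,2]
  #5 pop 4: in=10111 → 10101 (was 00000); enqueue []
  #6 pop 0: in=11111 → 11111 (no change)
  #7 pop 2: in=11111 → 10111 (no change)

Fixpoint:
  val[0] = 11111
  val[1] = 01100
  val[2] = 10111
  val[3] = 10111
  val[4] = 10101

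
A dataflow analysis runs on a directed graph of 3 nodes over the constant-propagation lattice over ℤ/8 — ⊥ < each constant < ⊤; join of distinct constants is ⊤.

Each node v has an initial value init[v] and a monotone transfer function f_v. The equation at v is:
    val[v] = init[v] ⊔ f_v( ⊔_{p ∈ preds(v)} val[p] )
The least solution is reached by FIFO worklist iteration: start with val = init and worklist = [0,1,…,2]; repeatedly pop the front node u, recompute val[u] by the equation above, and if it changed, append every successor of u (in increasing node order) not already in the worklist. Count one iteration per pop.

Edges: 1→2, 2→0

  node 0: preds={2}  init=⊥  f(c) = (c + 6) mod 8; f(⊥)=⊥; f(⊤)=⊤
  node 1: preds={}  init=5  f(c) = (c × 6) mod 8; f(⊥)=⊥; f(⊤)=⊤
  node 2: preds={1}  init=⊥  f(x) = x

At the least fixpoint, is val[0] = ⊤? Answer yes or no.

no

Iteration log — 4 steps:
  step 1. node 0  ⊔preds=⊥  new=⊥  stable
  step 2. node 1  ⊔preds=⊥  new=5  stable
  step 3. node 2  ⊔preds=5  new=5  old=⊥  +wl: 0
  step 4. node 0  ⊔preds=5  new=3  old=⊥  +wl: 

Least fixpoint reached:
  node 0: 3
  node 1: 5
  node 2: 5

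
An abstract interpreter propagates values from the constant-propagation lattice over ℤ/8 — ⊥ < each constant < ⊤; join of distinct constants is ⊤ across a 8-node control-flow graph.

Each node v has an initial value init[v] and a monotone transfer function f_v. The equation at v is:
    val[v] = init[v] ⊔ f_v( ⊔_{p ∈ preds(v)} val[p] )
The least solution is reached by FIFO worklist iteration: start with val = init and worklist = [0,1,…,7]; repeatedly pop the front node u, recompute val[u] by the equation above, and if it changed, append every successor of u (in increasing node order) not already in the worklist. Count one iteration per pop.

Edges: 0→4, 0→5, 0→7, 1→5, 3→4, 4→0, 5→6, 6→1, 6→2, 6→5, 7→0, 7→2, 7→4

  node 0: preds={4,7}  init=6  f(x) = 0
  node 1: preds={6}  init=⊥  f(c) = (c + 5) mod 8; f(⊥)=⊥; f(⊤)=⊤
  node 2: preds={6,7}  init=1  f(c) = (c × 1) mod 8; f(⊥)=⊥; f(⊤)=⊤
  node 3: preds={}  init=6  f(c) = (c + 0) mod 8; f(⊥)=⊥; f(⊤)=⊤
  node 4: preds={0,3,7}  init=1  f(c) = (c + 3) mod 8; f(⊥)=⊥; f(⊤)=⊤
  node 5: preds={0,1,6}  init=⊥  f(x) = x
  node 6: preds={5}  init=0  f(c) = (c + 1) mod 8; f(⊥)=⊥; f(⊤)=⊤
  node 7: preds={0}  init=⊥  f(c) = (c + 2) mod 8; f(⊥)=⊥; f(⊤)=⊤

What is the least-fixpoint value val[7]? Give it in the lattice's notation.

⊤

Worklist (13 pops):
  #1 pop 0: in=1 → ⊤ (was 6); enqueue []
  #2 pop 1: in=0 → 5 (was ⊥); enqueue []
  #3 pop 2: in=0 → ⊤ (was 1); enqueue []
  #4 pop 3: in=⊥ → 6 (no change)
  #5 pop 4: in=⊤ → ⊤ (was 1); enqueue [0]
  #6 pop 5: in=⊤ → ⊤ (was ⊥); enqueue []
  #7 pop 6: in=⊤ → ⊤ (was 0); enqueue [1,2,5]
  #8 pop 7: in=⊤ → ⊤ (was ⊥); enqueue [4]
  #9 pop 0: in=⊤ → ⊤ (no change)
  #10 pop 1: in=⊤ → ⊤ (was 5); enqueue []
  #11 pop 2: in=⊤ → ⊤ (no change)
  #12 pop 5: in=⊤ → ⊤ (no change)
  #13 pop 4: in=⊤ → ⊤ (no change)

Fixpoint:
  val[0] = ⊤
  val[1] = ⊤
  val[2] = ⊤
  val[3] = 6
  val[4] = ⊤
  val[5] = ⊤
  val[6] = ⊤
  val[7] = ⊤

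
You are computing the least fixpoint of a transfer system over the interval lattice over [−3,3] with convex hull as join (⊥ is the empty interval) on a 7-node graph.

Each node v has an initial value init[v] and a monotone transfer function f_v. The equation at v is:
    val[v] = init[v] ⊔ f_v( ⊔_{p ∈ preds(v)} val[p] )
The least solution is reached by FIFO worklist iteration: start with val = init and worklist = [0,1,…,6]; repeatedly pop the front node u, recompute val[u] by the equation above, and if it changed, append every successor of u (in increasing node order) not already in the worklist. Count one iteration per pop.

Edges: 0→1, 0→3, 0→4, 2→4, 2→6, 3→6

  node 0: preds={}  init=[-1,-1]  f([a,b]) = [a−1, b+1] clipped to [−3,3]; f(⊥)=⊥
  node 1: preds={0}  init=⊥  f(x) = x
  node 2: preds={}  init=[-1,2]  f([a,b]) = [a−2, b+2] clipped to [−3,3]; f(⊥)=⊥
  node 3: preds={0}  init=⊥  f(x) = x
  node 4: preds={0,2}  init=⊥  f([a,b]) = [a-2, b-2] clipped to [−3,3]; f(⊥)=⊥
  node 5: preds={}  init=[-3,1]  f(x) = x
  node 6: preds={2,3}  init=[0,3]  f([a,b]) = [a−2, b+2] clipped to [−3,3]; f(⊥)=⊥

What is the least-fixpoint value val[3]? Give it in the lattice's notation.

[-1,-1]

Iteration log — 7 steps:
  step 1. node 0  ⊔preds=⊥  new=[-1,-1]  stable
  step 2. node 1  ⊔preds=[-1,-1]  new=[-1,-1]  old=⊥  +wl: 
  step 3. node 2  ⊔preds=⊥  new=[-1,2]  stable
  step 4. node 3  ⊔preds=[-1,-1]  new=[-1,-1]  old=⊥  +wl: 
  step 5. node 4  ⊔preds=[-1,2]  new=[-3,0]  old=⊥  +wl: 
  step 6. node 5  ⊔preds=⊥  new=[-3,1]  stable
  step 7. node 6  ⊔preds=[-1,2]  new=[-3,3]  old=[0,3]  +wl: 

Least fixpoint reached:
  node 0: [-1,-1]
  node 1: [-1,-1]
  node 2: [-1,2]
  node 3: [-1,-1]
  node 4: [-3,0]
  node 5: [-3,1]
  node 6: [-3,3]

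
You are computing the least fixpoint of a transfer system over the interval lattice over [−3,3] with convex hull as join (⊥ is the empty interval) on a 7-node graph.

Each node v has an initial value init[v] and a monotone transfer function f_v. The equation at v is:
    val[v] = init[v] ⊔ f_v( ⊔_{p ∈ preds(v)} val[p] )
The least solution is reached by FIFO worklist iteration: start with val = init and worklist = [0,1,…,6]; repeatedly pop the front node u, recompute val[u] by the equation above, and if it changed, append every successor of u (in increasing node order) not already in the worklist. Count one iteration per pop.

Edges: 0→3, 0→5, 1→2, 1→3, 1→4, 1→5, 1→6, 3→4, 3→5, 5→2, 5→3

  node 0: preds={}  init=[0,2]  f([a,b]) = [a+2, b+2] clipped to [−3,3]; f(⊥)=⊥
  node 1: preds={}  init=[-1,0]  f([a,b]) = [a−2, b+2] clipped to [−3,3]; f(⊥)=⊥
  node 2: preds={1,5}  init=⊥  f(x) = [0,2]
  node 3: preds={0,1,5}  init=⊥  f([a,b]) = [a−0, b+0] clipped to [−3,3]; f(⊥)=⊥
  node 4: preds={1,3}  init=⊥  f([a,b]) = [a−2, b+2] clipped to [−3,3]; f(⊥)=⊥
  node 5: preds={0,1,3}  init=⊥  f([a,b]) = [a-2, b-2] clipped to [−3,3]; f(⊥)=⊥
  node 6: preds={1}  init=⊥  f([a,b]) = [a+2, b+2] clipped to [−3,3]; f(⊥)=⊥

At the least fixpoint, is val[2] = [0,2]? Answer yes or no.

Worklist (11 pops):
  #1 pop 0: in=⊥ → [0,2] (no change)
  #2 pop 1: in=⊥ → [-1,0] (no change)
  #3 pop 2: in=[-1,0] → [0,2] (was ⊥); enqueue []
  #4 pop 3: in=[-1,2] → [-1,2] (was ⊥); enqueue []
  #5 pop 4: in=[-1,2] → [-3,3] (was ⊥); enqueue []
  #6 pop 5: in=[-1,2] → [-3,0] (was ⊥); enqueue [2,3]
  #7 pop 6: in=[-1,0] → [1,2] (was ⊥); enqueue []
  #8 pop 2: in=[-3,0] → [0,2] (no change)
  #9 pop 3: in=[-3,2] → [-3,2] (was [-1,2]); enqueue [4,5]
  #10 pop 4: in=[-3,2] → [-3,3] (no change)
  #11 pop 5: in=[-3,2] → [-3,0] (no change)

Fixpoint:
  val[0] = [0,2]
  val[1] = [-1,0]
  val[2] = [0,2]
  val[3] = [-3,2]
  val[4] = [-3,3]
  val[5] = [-3,0]
  val[6] = [1,2]

yes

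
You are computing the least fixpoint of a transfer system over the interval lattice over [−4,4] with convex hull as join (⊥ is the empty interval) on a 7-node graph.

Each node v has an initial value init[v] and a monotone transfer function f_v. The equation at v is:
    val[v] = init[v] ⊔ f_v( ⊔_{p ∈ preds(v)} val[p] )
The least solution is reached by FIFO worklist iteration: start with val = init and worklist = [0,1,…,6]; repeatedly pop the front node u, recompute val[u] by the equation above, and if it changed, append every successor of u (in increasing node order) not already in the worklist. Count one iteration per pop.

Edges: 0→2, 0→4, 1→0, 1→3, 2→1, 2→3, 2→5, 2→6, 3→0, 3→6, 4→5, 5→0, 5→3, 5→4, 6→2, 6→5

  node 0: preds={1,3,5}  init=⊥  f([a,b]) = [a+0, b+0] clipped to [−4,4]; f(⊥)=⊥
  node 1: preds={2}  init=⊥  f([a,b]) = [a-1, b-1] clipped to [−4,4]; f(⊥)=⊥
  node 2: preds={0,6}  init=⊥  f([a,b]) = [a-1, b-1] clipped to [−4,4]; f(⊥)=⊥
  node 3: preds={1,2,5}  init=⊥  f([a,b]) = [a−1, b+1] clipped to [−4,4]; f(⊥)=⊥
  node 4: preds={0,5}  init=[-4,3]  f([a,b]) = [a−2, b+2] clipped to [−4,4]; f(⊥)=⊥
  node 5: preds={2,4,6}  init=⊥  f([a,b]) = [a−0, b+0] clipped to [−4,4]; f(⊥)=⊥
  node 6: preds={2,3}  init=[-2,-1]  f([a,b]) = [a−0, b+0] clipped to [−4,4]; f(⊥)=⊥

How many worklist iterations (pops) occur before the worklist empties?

25

Trace (25 dequeues):
  [1] u=0 | in ⊥ | out ⊥ | ==
  [2] u=1 | in ⊥ | out ⊥ | ==
  [3] u=2 | in [-2,-1] | out [-3,-2] | prev ⊥ | push {1}
  [4] u=3 | in [-3,-2] | out [-4,-1] | prev ⊥ | push {0}
  [5] u=4 | in ⊥ | out [-4,3] | ==
  [6] u=5 | in [-4,3] | out [-4,3] | prev ⊥ | push {3,4}
  [7] u=6 | in [-4,-1] | out [-4,-1] | prev [-2,-1] | push {2,5}
  [8] u=1 | in [-3,-2] | out [-4,-3] | prev ⊥ | push {}
  [9] u=0 | in [-4,3] | out [-4,3] | prev ⊥ | push {}
  [10] u=3 | in [-4,3] | out [-4,4] | prev [-4,-1] | push {0,6}
  [11] u=4 | in [-4,3] | out [-4,4] | prev [-4,3] | push {}
  [12] u=2 | in [-4,3] | out [-4,2] | prev [-3,-2] | push {1,3}
  [13] u=5 | in [-4,4] | out [-4,4] | prev [-4,3] | push {4}
  [14] u=0 | in [-4,4] | out [-4,4] | prev [-4,3] | push {2}
  [15] u=6 | in [-4,4] | out [-4,4] | prev [-4,-1] | push {5}
  [16] u=1 | in [-4,2] | out [-4,1] | prev [-4,-3] | push {0}
  [17] u=3 | in [-4,4] | out [-4,4] | ==
  [18] u=4 | in [-4,4] | out [-4,4] | ==
  [19] u=2 | in [-4,4] | out [-4,3] | prev [-4,2] | push {1,3,6}
  [20] u=5 | in [-4,4] | out [-4,4] | ==
  [21] u=0 | in [-4,4] | out [-4,4] | ==
  [22] u=1 | in [-4,3] | out [-4,2] | prev [-4,1] | push {0}
  [23] u=3 | in [-4,4] | out [-4,4] | ==
  [24] u=6 | in [-4,4] | out [-4,4] | ==
  [25] u=0 | in [-4,4] | out [-4,4] | ==

Converged values:
  [0] [-4,4]
  [1] [-4,2]
  [2] [-4,3]
  [3] [-4,4]
  [4] [-4,4]
  [5] [-4,4]
  [6] [-4,4]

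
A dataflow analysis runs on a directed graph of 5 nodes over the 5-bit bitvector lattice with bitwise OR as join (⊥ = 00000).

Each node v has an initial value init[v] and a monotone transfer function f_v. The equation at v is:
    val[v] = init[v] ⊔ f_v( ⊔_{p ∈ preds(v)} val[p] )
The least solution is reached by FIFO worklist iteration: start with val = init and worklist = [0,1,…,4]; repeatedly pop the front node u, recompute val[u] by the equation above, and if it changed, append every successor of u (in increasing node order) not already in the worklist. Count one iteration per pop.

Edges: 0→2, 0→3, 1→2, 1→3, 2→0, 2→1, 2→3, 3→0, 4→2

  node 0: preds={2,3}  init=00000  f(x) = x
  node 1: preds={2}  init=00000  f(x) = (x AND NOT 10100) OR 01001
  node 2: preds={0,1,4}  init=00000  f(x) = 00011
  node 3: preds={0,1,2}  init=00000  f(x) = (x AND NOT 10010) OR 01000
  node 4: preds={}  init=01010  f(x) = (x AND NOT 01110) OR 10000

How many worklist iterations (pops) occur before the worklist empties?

Worklist (9 pops):
  #1 pop 0: in=00000 → 00000 (no change)
  #2 pop 1: in=00000 → 01001 (was 00000); enqueue []
  #3 pop 2: in=01011 → 00011 (was 00000); enqueue [0,1]
  #4 pop 3: in=01011 → 01001 (was 00000); enqueue []
  #5 pop 4: in=00000 → 11010 (was 01010); enqueue [2]
  #6 pop 0: in=01011 → 01011 (was 00000); enqueue [3]
  #7 pop 1: in=00011 → 01011 (was 01001); enqueue []
  #8 pop 2: in=11011 → 00011 (no change)
  #9 pop 3: in=01011 → 01001 (no change)

Fixpoint:
  val[0] = 01011
  val[1] = 01011
  val[2] = 00011
  val[3] = 01001
  val[4] = 11010

9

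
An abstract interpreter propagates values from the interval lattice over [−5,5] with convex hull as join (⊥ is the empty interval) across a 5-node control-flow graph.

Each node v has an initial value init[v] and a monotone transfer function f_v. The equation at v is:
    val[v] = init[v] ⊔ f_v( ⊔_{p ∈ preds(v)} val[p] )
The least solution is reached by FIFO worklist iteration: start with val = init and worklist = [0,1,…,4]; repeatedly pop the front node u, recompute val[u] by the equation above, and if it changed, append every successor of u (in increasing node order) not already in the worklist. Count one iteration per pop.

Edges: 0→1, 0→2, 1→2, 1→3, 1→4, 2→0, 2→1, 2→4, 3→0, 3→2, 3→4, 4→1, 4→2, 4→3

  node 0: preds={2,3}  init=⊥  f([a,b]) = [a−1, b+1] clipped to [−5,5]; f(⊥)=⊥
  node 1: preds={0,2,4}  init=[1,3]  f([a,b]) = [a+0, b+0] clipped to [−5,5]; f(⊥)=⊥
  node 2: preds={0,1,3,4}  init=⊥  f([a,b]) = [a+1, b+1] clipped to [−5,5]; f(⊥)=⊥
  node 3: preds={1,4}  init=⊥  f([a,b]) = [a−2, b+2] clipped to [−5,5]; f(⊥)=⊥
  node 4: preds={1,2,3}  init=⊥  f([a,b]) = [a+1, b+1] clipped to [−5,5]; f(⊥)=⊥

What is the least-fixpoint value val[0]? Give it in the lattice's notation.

[-5,5]

Worklist (19 pops):
  #1 pop 0: in=⊥ → ⊥ (no change)
  #2 pop 1: in=⊥ → [1,3] (no change)
  #3 pop 2: in=[1,3] → [2,4] (was ⊥); enqueue [0,1]
  #4 pop 3: in=[1,3] → [-1,5] (was ⊥); enqueue [2]
  #5 pop 4: in=[-1,5] → [0,5] (was ⊥); enqueue [3]
  #6 pop 0: in=[-1,5] → [-2,5] (was ⊥); enqueue []
  #7 pop 1: in=[-2,5] → [-2,5] (was [1,3]); enqueue [4]
  #8 pop 2: in=[-2,5] → [-1,5] (was [2,4]); enqueue [0,1]
  #9 pop 3: in=[-2,5] → [-4,5] (was [-1,5]); enqueue [2]
  #10 pop 4: in=[-4,5] → [-3,5] (was [0,5]); enqueue [3]
  #11 pop 0: in=[-4,5] → [-5,5] (was [-2,5]); enqueue []
  #12 pop 1: in=[-5,5] → [-5,5] (was [-2,5]); enqueue [4]
  #13 pop 2: in=[-5,5] → [-4,5] (was [-1,5]); enqueue [0,1]
  #14 pop 3: in=[-5,5] → [-5,5] (was [-4,5]); enqueue [2]
  #15 pop 4: in=[-5,5] → [-4,5] (was [-3,5]); enqueue [3]
  #16 pop 0: in=[-5,5] → [-5,5] (no change)
  #17 pop 1: in=[-5,5] → [-5,5] (no change)
  #18 pop 2: in=[-5,5] → [-4,5] (no change)
  #19 pop 3: in=[-5,5] → [-5,5] (no change)

Fixpoint:
  val[0] = [-5,5]
  val[1] = [-5,5]
  val[2] = [-4,5]
  val[3] = [-5,5]
  val[4] = [-4,5]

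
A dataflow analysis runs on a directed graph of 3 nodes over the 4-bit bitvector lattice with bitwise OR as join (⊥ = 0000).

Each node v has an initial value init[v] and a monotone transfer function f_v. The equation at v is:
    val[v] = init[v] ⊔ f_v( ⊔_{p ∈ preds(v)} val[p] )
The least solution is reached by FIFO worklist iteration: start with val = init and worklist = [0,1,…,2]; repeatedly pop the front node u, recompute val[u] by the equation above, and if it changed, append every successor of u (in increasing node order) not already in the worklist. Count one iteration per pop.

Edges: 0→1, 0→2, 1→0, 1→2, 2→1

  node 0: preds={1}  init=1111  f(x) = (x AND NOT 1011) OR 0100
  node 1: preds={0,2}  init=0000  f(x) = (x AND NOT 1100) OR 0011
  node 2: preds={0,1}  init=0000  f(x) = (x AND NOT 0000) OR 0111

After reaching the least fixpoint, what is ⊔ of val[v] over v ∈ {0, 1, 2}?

Trace (5 dequeues):
  [1] u=0 | in 0000 | out 1111 | ==
  [2] u=1 | in 1111 | out 0011 | prev 0000 | push {0}
  [3] u=2 | in 1111 | out 1111 | prev 0000 | push {1}
  [4] u=0 | in 0011 | out 1111 | ==
  [5] u=1 | in 1111 | out 0011 | ==

Converged values:
  [0] 1111
  [1] 0011
  [2] 1111

1111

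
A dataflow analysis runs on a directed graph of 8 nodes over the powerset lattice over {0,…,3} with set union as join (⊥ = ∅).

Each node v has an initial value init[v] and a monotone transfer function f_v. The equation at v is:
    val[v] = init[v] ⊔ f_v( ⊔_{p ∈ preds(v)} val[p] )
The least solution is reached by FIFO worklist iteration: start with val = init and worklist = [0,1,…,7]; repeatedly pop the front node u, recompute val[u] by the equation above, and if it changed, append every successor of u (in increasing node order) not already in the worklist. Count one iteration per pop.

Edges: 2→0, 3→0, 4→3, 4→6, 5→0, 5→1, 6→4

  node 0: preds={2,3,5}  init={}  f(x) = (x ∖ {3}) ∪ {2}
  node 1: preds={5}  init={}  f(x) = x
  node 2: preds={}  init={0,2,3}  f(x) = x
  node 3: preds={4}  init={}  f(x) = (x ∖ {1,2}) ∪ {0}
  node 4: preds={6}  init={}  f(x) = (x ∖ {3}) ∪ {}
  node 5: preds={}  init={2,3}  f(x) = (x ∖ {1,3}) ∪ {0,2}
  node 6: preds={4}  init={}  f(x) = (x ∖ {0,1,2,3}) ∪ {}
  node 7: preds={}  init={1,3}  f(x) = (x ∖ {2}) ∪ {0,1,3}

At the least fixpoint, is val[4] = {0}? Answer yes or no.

Trace (10 dequeues):
  [1] u=0 | in {0,2,3} | out {0,2} | prev {} | push {}
  [2] u=1 | in {2,3} | out {2,3} | prev {} | push {}
  [3] u=2 | in {} | out {0,2,3} | ==
  [4] u=3 | in {} | out {0} | prev {} | push {0}
  [5] u=4 | in {} | out {} | ==
  [6] u=5 | in {} | out {0,2,3} | prev {2,3} | push {1}
  [7] u=6 | in {} | out {} | ==
  [8] u=7 | in {} | out {0,1,3} | prev {1,3} | push {}
  [9] u=0 | in {0,2,3} | out {0,2} | ==
  [10] u=1 | in {0,2,3} | out {0,2,3} | prev {2,3} | push {}

Converged values:
  [0] {0,2}
  [1] {0,2,3}
  [2] {0,2,3}
  [3] {0}
  [4] {}
  [5] {0,2,3}
  [6] {}
  [7] {0,1,3}

no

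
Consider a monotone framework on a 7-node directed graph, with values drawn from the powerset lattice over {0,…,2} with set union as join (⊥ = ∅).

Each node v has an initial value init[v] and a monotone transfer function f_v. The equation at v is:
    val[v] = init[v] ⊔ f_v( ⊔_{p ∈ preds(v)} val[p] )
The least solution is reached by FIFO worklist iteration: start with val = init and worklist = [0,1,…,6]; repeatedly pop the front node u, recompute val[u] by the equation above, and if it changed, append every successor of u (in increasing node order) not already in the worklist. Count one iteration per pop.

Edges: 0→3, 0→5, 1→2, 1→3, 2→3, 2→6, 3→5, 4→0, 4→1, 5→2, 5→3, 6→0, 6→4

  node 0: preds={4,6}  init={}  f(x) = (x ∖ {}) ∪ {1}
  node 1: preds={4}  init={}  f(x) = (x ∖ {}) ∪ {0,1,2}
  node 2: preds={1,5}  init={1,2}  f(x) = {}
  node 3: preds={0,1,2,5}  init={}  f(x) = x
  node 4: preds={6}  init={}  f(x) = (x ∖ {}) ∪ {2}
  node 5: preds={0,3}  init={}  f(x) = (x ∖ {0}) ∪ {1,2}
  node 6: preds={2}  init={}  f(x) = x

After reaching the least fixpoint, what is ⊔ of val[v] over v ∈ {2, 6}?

{1,2}

Iteration log — 15 steps:
  step 1. node 0  ⊔preds={}  new={1}  old={}  +wl: 
  step 2. node 1  ⊔preds={}  new={0,1,2}  old={}  +wl: 
  step 3. node 2  ⊔preds={0,1,2}  new={1,2}  stable
  step 4. node 3  ⊔preds={0,1,2}  new={0,1,2}  old={}  +wl: 
  step 5. node 4  ⊔preds={}  new={2}  old={}  +wl: 0,1
  step 6. node 5  ⊔preds={0,1,2}  new={1,2}  old={}  +wl: 2,3
  step 7. node 6  ⊔preds={1,2}  new={1,2}  old={}  +wl: 4
  step 8. node 0  ⊔preds={1,2}  new={1,2}  old={1}  +wl: 5
  step 9. node 1  ⊔preds={2}  new={0,1,2}  stable
  step 10. node 2  ⊔preds={0,1,2}  new={1,2}  stable
  step 11. node 3  ⊔preds={0,1,2}  new={0,1,2}  stable
  step 12. node 4  ⊔preds={1,2}  new={1,2}  old={2}  +wl: 0,1
  step 13. node 5  ⊔preds={0,1,2}  new={1,2}  stable
  step 14. node 0  ⊔preds={1,2}  new={1,2}  stable
  step 15. node 1  ⊔preds={1,2}  new={0,1,2}  stable

Least fixpoint reached:
  node 0: {1,2}
  node 1: {0,1,2}
  node 2: {1,2}
  node 3: {0,1,2}
  node 4: {1,2}
  node 5: {1,2}
  node 6: {1,2}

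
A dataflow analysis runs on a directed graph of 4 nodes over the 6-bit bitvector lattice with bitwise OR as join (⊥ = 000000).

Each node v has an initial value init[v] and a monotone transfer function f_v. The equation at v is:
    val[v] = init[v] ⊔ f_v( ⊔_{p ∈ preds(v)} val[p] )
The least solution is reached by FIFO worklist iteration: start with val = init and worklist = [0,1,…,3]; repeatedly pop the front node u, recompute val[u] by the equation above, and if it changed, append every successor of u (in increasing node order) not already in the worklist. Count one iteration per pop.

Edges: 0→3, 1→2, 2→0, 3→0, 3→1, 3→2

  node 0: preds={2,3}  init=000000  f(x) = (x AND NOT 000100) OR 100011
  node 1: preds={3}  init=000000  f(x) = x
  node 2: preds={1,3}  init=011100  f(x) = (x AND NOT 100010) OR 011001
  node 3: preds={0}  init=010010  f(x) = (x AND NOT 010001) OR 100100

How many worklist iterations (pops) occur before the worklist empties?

Worklist (7 pops):
  #1 pop 0: in=011110 → 111011 (was 000000); enqueue []
  #2 pop 1: in=010010 → 010010 (was 000000); enqueue []
  #3 pop 2: in=010010 → 011101 (was 011100); enqueue [0]
  #4 pop 3: in=111011 → 111110 (was 010010); enqueue [1,2]
  #5 pop 0: in=111111 → 111011 (no change)
  #6 pop 1: in=111110 → 111110 (was 010010); enqueue []
  #7 pop 2: in=111110 → 011101 (no change)

Fixpoint:
  val[0] = 111011
  val[1] = 111110
  val[2] = 011101
  val[3] = 111110

7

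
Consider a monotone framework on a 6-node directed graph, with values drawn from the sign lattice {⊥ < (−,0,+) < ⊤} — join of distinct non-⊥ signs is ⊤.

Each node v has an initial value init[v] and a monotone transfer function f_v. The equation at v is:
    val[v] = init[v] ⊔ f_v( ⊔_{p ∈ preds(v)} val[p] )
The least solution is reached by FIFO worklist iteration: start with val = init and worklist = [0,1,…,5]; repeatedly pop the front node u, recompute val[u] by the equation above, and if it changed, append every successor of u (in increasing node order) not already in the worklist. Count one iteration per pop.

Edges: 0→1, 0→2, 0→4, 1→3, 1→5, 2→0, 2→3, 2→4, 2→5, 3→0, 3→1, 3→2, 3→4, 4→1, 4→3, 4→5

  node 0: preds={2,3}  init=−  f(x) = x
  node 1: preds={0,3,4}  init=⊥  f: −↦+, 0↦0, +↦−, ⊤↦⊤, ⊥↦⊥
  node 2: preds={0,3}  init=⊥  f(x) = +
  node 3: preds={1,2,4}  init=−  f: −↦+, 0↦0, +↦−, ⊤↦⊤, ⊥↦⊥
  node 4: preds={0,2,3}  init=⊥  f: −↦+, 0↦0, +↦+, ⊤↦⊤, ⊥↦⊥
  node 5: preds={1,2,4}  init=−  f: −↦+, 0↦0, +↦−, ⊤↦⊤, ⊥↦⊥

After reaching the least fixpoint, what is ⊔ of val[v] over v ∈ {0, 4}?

Iteration log — 14 steps:
  step 1. node 0  ⊔preds=−  new=−  stable
  step 2. node 1  ⊔preds=−  new=+  old=⊥  +wl: 
  step 3. node 2  ⊔preds=−  new=+  old=⊥  +wl: 0
  step 4. node 3  ⊔preds=+  new=−  stable
  step 5. node 4  ⊔preds=⊤  new=⊤  old=⊥  +wl: 1,3
  step 6. node 5  ⊔preds=⊤  new=⊤  old=−  +wl: 
  step 7. node 0  ⊔preds=⊤  new=⊤  old=−  +wl: 2,4
  step 8. node 1  ⊔preds=⊤  new=⊤  old=+  +wl: 5
  step 9. node 3  ⊔preds=⊤  new=⊤  old=−  +wl: 0,1
  step 10. node 2  ⊔preds=⊤  new=+  stable
  step 11. node 4  ⊔preds=⊤  new=⊤  stable
  step 12. node 5  ⊔preds=⊤  new=⊤  stable
  step 13. node 0  ⊔preds=⊤  new=⊤  stable
  step 14. node 1  ⊔preds=⊤  new=⊤  stable

Least fixpoint reached:
  node 0: ⊤
  node 1: ⊤
  node 2: +
  node 3: ⊤
  node 4: ⊤
  node 5: ⊤

⊤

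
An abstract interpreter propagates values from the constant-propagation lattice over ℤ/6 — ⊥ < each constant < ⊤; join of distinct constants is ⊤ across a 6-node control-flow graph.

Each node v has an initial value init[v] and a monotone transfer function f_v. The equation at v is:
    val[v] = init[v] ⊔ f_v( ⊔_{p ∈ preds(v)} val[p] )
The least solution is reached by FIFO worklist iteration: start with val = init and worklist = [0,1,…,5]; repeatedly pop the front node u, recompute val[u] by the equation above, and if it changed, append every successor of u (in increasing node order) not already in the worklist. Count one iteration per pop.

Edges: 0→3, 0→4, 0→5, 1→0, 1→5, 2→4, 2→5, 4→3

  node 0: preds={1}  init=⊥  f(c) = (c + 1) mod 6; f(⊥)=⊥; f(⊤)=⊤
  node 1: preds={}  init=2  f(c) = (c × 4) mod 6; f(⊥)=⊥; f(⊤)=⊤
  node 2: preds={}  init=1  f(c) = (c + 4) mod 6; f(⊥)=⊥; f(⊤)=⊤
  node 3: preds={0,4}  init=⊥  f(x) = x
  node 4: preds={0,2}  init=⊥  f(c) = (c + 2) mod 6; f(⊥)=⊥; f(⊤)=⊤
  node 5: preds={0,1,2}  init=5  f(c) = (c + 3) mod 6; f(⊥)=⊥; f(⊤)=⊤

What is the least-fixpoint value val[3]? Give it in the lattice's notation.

⊤

Trace (7 dequeues):
  [1] u=0 | in 2 | out 3 | prev ⊥ | push {}
  [2] u=1 | in ⊥ | out 2 | ==
  [3] u=2 | in ⊥ | out 1 | ==
  [4] u=3 | in 3 | out 3 | prev ⊥ | push {}
  [5] u=4 | in ⊤ | out ⊤ | prev ⊥ | push {3}
  [6] u=5 | in ⊤ | out ⊤ | prev 5 | push {}
  [7] u=3 | in ⊤ | out ⊤ | prev 3 | push {}

Converged values:
  [0] 3
  [1] 2
  [2] 1
  [3] ⊤
  [4] ⊤
  [5] ⊤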